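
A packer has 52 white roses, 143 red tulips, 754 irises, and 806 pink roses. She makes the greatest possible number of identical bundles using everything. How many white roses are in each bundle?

4

Number of bundles = gcd(52, 143, 754, 806).
52 = 2^2 × 13
143 = 11 × 13
754 = 2 × 13 × 29
806 = 2 × 13 × 31
gcd(52, 143, 754, 806) = 13.
white roses per bundle = 52 / 13 = 4.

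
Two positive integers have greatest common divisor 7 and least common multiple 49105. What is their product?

343735

For any two positive integers, gcd × lcm = product = 7 × 49105 = 343735.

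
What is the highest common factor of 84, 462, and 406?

84 = 2^2 × 3 × 7
462 = 2 × 3 × 7 × 11
406 = 2 × 7 × 29
gcd(84, 462, 406) = 2 × 7 = 14.

14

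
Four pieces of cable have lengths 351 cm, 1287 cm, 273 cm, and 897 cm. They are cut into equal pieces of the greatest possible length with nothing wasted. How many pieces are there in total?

Piece length = gcd(351, 1287, 273, 897).
351 = 3^3 × 13
1287 = 3^2 × 11 × 13
273 = 3 × 7 × 13
897 = 3 × 13 × 23
gcd(351, 1287, 273, 897) = 3 × 13 = 39.
Total pieces = 351/39 + 1287/39 + 273/39 + 897/39 = 9 + 33 + 7 + 23 = 72.

72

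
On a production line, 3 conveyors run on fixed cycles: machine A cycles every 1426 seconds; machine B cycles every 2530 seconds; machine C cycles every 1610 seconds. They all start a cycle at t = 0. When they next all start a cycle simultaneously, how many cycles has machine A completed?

385 cycles

The first common completion time is the LCM of the periods.
1426 = 2 × 23 × 31
2530 = 2 × 5 × 11 × 23
1610 = 2 × 5 × 7 × 23
LCM(1426, 2530, 1610) = 2 × 5 × 7 × 11 × 23 × 31 = 549010.
Cycles for period 1426: 549010 / 1426 = 385.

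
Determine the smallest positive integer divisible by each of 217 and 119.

3689

217 = 7 × 31
119 = 7 × 17
LCM(217, 119) = 7 × 17 × 31 = 3689.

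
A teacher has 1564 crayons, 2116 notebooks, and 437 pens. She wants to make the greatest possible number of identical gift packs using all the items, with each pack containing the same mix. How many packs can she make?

23 packs

The pack count must divide each quantity, so the greatest is gcd(1564, 2116, 437).
1564 = 2^2 × 17 × 23
2116 = 2^2 × 23^2
437 = 19 × 23
gcd(1564, 2116, 437) = 23.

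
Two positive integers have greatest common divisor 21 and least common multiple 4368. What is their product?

91728

For any two positive integers, gcd × lcm = product = 21 × 4368 = 91728.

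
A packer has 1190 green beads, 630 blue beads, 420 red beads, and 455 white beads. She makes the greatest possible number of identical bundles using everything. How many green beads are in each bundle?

Number of bundles = gcd(1190, 630, 420, 455).
1190 = 2 × 5 × 7 × 17
630 = 2 × 3^2 × 5 × 7
420 = 2^2 × 3 × 5 × 7
455 = 5 × 7 × 13
gcd(1190, 630, 420, 455) = 5 × 7 = 35.
green beads per bundle = 1190 / 35 = 34.

34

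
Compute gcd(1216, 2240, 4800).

64

1216 = 2^6 × 19
2240 = 2^6 × 5 × 7
4800 = 2^6 × 3 × 5^2
gcd(1216, 2240, 4800) = 2^6 = 64.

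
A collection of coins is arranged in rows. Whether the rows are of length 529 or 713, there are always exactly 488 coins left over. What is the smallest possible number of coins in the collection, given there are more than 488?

16887

N − 488 must be a common multiple of 529 and 713.
529 = 23^2
713 = 23 × 31
LCM(529, 713) = 23^2 × 31 = 16399.
Smallest N > 488 is LCM + 488 = 16399 + 488 = 16887.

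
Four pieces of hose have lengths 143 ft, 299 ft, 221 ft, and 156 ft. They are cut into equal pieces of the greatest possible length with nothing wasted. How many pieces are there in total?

Piece length = gcd(143, 299, 221, 156).
143 = 11 × 13
299 = 13 × 23
221 = 13 × 17
156 = 2^2 × 3 × 13
gcd(143, 299, 221, 156) = 13.
Total pieces = 143/13 + 299/13 + 221/13 + 156/13 = 11 + 23 + 17 + 12 = 63.

63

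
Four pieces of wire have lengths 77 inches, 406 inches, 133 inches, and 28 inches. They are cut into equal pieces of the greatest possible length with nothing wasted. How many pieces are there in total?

92

Piece length = gcd(77, 406, 133, 28).
77 = 7 × 11
406 = 2 × 7 × 29
133 = 7 × 19
28 = 2^2 × 7
gcd(77, 406, 133, 28) = 7.
Total pieces = 77/7 + 406/7 + 133/7 + 28/7 = 11 + 58 + 19 + 4 = 92.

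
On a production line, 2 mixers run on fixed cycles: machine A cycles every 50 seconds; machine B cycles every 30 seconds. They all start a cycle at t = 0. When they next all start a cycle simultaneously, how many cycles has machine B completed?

The first common completion time is the LCM of the periods.
50 = 2 × 5^2
30 = 2 × 3 × 5
LCM(50, 30) = 2 × 3 × 5^2 = 150.
Cycles for period 30: 150 / 30 = 5.

5 cycles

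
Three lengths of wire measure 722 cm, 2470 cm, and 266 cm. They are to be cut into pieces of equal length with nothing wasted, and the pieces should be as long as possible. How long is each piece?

38 cm

Each piece length must divide every original length, so the longest possible is gcd(722, 2470, 266).
722 = 2 × 19^2
2470 = 2 × 5 × 13 × 19
266 = 2 × 7 × 19
gcd(722, 2470, 266) = 2 × 19 = 38.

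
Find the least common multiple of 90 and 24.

360

90 = 2 × 3^2 × 5
24 = 2^3 × 3
LCM(90, 24) = 2^3 × 3^2 × 5 = 360.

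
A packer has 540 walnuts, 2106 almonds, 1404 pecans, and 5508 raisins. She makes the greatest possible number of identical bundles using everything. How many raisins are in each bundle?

Number of bundles = gcd(540, 2106, 1404, 5508).
540 = 2^2 × 3^3 × 5
2106 = 2 × 3^4 × 13
1404 = 2^2 × 3^3 × 13
5508 = 2^2 × 3^4 × 17
gcd(540, 2106, 1404, 5508) = 2 × 3^3 = 54.
raisins per bundle = 5508 / 54 = 102.

102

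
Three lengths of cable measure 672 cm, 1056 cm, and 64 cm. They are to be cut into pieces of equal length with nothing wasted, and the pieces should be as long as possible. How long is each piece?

The greatest length dividing all of 672, 1056, and 64 is their gcd.
672 = 2^5 × 3 × 7
1056 = 2^5 × 3 × 11
64 = 2^6
gcd(672, 1056, 64) = 2^5 = 32.

32 cm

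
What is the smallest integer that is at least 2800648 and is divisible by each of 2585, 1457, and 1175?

The integer must be a common multiple of 2585, 1457, and 1175, so a multiple of their LCM.
2585 = 5 × 11 × 47
1457 = 31 × 47
1175 = 5^2 × 47
LCM(2585, 1457, 1175) = 5^2 × 11 × 31 × 47 = 400675.
Smallest multiple of 400675 that is ≥ 2800648: ⌈2800648/400675⌉ × 400675 = 7 × 400675 = 2804725.

2804725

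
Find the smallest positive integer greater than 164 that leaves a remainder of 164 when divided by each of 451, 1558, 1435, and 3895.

N − 164 must be a common multiple of 451, 1558, 1435, and 3895.
451 = 11 × 41
1558 = 2 × 19 × 41
1435 = 5 × 7 × 41
3895 = 5 × 19 × 41
LCM(451, 1558, 1435, 3895) = 2 × 5 × 7 × 11 × 19 × 41 = 599830.
Smallest N > 164 is LCM + 164 = 599830 + 164 = 599994.

599994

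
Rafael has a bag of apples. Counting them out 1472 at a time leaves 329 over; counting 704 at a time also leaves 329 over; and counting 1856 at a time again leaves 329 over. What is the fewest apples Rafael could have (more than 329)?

469897

N − 329 must be a common multiple of 1472, 704, and 1856.
1472 = 2^6 × 23
704 = 2^6 × 11
1856 = 2^6 × 29
LCM(1472, 704, 1856) = 2^6 × 11 × 23 × 29 = 469568.
Smallest N > 329 is LCM + 329 = 469568 + 329 = 469897.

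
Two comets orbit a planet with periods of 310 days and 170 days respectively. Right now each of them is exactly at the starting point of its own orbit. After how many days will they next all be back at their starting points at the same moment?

5270 days

The first simultaneous occurrence is after LCM of the individual periods.
310 = 2 × 5 × 31
170 = 2 × 5 × 17
LCM(310, 170) = 2 × 5 × 17 × 31 = 5270.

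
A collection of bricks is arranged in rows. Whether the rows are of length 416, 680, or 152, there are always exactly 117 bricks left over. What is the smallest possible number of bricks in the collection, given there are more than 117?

N − 117 must be a common multiple of 416, 680, and 152.
416 = 2^5 × 13
680 = 2^3 × 5 × 17
152 = 2^3 × 19
LCM(416, 680, 152) = 2^5 × 5 × 13 × 17 × 19 = 671840.
Smallest N > 117 is LCM + 117 = 671840 + 117 = 671957.

671957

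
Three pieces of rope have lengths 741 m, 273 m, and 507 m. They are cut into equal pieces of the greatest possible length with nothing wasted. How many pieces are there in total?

Piece length = gcd(741, 273, 507).
741 = 3 × 13 × 19
273 = 3 × 7 × 13
507 = 3 × 13^2
gcd(741, 273, 507) = 3 × 13 = 39.
Total pieces = 741/39 + 273/39 + 507/39 = 19 + 7 + 13 = 39.

39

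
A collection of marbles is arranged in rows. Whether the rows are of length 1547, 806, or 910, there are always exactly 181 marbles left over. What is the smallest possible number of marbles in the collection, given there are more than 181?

479751

N − 181 must be a common multiple of 1547, 806, and 910.
1547 = 7 × 13 × 17
806 = 2 × 13 × 31
910 = 2 × 5 × 7 × 13
LCM(1547, 806, 910) = 2 × 5 × 7 × 13 × 17 × 31 = 479570.
Smallest N > 181 is LCM + 181 = 479570 + 181 = 479751.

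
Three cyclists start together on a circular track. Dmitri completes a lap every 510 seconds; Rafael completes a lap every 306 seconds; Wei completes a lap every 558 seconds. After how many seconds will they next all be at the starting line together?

47430 seconds

They coincide at every common multiple of the periods; the first is the LCM.
510 = 2 × 3 × 5 × 17
306 = 2 × 3^2 × 17
558 = 2 × 3^2 × 31
LCM(510, 306, 558) = 2 × 3^2 × 5 × 17 × 31 = 47430.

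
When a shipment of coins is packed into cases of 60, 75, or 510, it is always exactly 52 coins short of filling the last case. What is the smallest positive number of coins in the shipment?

Being 52 short of a full case of size k means N ≡ −52 (mod k), i.e. N + 52 is a multiple of each size.
60 = 2^2 × 3 × 5
75 = 3 × 5^2
510 = 2 × 3 × 5 × 17
LCM(60, 75, 510) = 2^2 × 3 × 5^2 × 17 = 5100.
Smallest positive N is 5100 − 52 = 5048.

5048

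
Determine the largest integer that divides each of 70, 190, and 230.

70 = 2 × 5 × 7
190 = 2 × 5 × 19
230 = 2 × 5 × 23
gcd(70, 190, 230) = 2 × 5 = 10.

10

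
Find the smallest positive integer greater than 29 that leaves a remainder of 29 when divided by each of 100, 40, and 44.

2229

N − 29 must be a common multiple of 100, 40, and 44.
100 = 2^2 × 5^2
40 = 2^3 × 5
44 = 2^2 × 11
LCM(100, 40, 44) = 2^3 × 5^2 × 11 = 2200.
Smallest N > 29 is LCM + 29 = 2200 + 29 = 2229.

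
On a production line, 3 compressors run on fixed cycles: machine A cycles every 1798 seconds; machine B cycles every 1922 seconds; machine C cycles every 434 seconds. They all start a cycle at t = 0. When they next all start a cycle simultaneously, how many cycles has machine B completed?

The first common completion time is the LCM of the periods.
1798 = 2 × 29 × 31
1922 = 2 × 31^2
434 = 2 × 7 × 31
LCM(1798, 1922, 434) = 2 × 7 × 29 × 31^2 = 390166.
Cycles for period 1922: 390166 / 1922 = 203.

203 cycles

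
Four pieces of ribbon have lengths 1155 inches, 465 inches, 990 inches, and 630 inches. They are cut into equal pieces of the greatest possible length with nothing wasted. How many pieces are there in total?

216

Piece length = gcd(1155, 465, 990, 630).
1155 = 3 × 5 × 7 × 11
465 = 3 × 5 × 31
990 = 2 × 3^2 × 5 × 11
630 = 2 × 3^2 × 5 × 7
gcd(1155, 465, 990, 630) = 3 × 5 = 15.
Total pieces = 1155/15 + 465/15 + 990/15 + 630/15 = 77 + 31 + 66 + 42 = 216.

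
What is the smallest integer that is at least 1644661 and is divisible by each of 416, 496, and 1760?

The integer must be a common multiple of 416, 496, and 1760, so a multiple of their LCM.
416 = 2^5 × 13
496 = 2^4 × 31
1760 = 2^5 × 5 × 11
LCM(416, 496, 1760) = 2^5 × 5 × 11 × 13 × 31 = 709280.
Smallest multiple of 709280 that is ≥ 1644661: ⌈1644661/709280⌉ × 709280 = 3 × 709280 = 2127840.

2127840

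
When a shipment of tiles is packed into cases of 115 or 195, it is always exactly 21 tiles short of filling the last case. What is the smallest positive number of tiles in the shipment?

4464

Being 21 short of a full case of size k means N ≡ −21 (mod k), i.e. N + 21 is a multiple of each size.
115 = 5 × 23
195 = 3 × 5 × 13
LCM(115, 195) = 3 × 5 × 13 × 23 = 4485.
Smallest positive N is 4485 − 21 = 4464.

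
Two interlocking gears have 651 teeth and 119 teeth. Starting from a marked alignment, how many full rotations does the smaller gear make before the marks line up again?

93 rotations

All finish a whole number of cycles simultaneously at t = LCM of the periods.
651 = 3 × 7 × 31
119 = 7 × 17
LCM(651, 119) = 3 × 7 × 17 × 31 = 11067.
Rotations for period 119: 11067 / 119 = 93.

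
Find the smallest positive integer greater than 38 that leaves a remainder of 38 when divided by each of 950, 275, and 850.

N − 38 must be a common multiple of 950, 275, and 850.
950 = 2 × 5^2 × 19
275 = 5^2 × 11
850 = 2 × 5^2 × 17
LCM(950, 275, 850) = 2 × 5^2 × 11 × 17 × 19 = 177650.
Smallest N > 38 is LCM + 38 = 177650 + 38 = 177688.

177688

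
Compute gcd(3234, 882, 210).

42

3234 = 2 × 3 × 7^2 × 11
882 = 2 × 3^2 × 7^2
210 = 2 × 3 × 5 × 7
gcd(3234, 882, 210) = 2 × 3 × 7 = 42.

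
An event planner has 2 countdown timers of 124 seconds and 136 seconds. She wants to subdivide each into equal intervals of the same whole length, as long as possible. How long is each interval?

By the Euclidean algorithm:
136 = 1 × 124 + 12
124 = 10 × 12 + 4
12 = 3 × 4 + 0
gcd(124, 136) = 4.

4 seconds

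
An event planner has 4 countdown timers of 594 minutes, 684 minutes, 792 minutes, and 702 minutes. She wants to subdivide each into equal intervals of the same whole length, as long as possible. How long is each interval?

18 minutes

The interval must divide each timer length; the longest such is the gcd.
594 = 2 × 3^3 × 11
684 = 2^2 × 3^2 × 19
792 = 2^3 × 3^2 × 11
702 = 2 × 3^3 × 13
gcd(594, 684, 792, 702) = 2 × 3^2 = 18.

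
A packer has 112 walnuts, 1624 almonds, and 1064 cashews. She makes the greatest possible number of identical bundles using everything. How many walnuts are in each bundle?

Number of bundles = gcd(112, 1624, 1064).
112 = 2^4 × 7
1624 = 2^3 × 7 × 29
1064 = 2^3 × 7 × 19
gcd(112, 1624, 1064) = 2^3 × 7 = 56.
walnuts per bundle = 112 / 56 = 2.

2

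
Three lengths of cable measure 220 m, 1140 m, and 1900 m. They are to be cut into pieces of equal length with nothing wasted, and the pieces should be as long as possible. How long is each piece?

20 m

The greatest length dividing all of 220, 1140, and 1900 is their gcd.
220 = 2^2 × 5 × 11
1140 = 2^2 × 3 × 5 × 19
1900 = 2^2 × 5^2 × 19
gcd(220, 1140, 1900) = 2^2 × 5 = 20.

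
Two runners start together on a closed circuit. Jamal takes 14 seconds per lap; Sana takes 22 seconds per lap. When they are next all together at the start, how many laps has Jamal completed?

11 laps

All finish a whole number of cycles simultaneously at t = LCM of the periods.
14 = 2 × 7
22 = 2 × 11
LCM(14, 22) = 2 × 7 × 11 = 154.
Laps for period 14: 154 / 14 = 11.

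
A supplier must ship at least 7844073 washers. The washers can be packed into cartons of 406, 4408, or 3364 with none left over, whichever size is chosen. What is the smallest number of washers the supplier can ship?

8053416

The number of washers must be a common multiple of 406, 4408, and 3364, so a multiple of their LCM.
406 = 2 × 7 × 29
4408 = 2^3 × 19 × 29
3364 = 2^2 × 29^2
LCM(406, 4408, 3364) = 2^3 × 7 × 19 × 29^2 = 894824.
Smallest multiple of 894824 that is ≥ 7844073: ⌈7844073/894824⌉ × 894824 = 9 × 894824 = 8053416.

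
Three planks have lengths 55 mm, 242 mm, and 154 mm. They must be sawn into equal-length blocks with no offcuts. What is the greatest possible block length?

11 mm

This is the greatest common divisor of 55, 242, and 154.
55 = 5 × 11
242 = 2 × 11^2
154 = 2 × 7 × 11
gcd(55, 242, 154) = 11.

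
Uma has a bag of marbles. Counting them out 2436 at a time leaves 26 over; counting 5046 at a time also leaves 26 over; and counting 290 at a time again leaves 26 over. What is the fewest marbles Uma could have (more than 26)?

N − 26 must be a common multiple of 2436, 5046, and 290.
2436 = 2^2 × 3 × 7 × 29
5046 = 2 × 3 × 29^2
290 = 2 × 5 × 29
LCM(2436, 5046, 290) = 2^2 × 3 × 5 × 7 × 29^2 = 353220.
Smallest N > 26 is LCM + 26 = 353220 + 26 = 353246.

353246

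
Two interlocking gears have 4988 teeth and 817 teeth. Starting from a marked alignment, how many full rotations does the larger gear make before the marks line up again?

19 rotations

All finish a whole number of cycles simultaneously at t = LCM of the periods.
4988 = 2^2 × 29 × 43
817 = 19 × 43
LCM(4988, 817) = 2^2 × 19 × 29 × 43 = 94772.
Rotations for period 4988: 94772 / 4988 = 19.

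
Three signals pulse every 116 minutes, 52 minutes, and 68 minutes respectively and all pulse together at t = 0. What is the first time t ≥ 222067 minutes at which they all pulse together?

Joint pulses occur at multiples of LCM(116, 52, 68).
116 = 2^2 × 29
52 = 2^2 × 13
68 = 2^2 × 17
LCM(116, 52, 68) = 2^2 × 13 × 17 × 29 = 25636.
Smallest multiple of 25636 that is ≥ 222067: ⌈222067/25636⌉ × 25636 = 9 × 25636 = 230724.

230724 minutes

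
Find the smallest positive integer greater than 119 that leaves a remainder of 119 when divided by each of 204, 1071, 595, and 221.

N − 119 must be a common multiple of 204, 1071, 595, and 221.
204 = 2^2 × 3 × 17
1071 = 3^2 × 7 × 17
595 = 5 × 7 × 17
221 = 13 × 17
LCM(204, 1071, 595, 221) = 2^2 × 3^2 × 5 × 7 × 13 × 17 = 278460.
Smallest N > 119 is LCM + 119 = 278460 + 119 = 278579.

278579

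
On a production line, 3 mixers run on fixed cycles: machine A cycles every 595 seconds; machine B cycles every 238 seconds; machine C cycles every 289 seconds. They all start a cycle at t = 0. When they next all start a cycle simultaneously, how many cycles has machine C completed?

70 cycles

The first common completion time is the LCM of the periods.
595 = 5 × 7 × 17
238 = 2 × 7 × 17
289 = 17^2
LCM(595, 238, 289) = 2 × 5 × 7 × 17^2 = 20230.
Cycles for period 289: 20230 / 289 = 70.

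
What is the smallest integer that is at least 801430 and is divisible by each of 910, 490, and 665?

The integer must be a common multiple of 910, 490, and 665, so a multiple of their LCM.
910 = 2 × 5 × 7 × 13
490 = 2 × 5 × 7^2
665 = 5 × 7 × 19
LCM(910, 490, 665) = 2 × 5 × 7^2 × 13 × 19 = 121030.
Smallest multiple of 121030 that is ≥ 801430: ⌈801430/121030⌉ × 121030 = 7 × 121030 = 847210.

847210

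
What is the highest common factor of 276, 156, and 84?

12

276 = 2^2 × 3 × 23
156 = 2^2 × 3 × 13
84 = 2^2 × 3 × 7
gcd(276, 156, 84) = 2^2 × 3 = 12.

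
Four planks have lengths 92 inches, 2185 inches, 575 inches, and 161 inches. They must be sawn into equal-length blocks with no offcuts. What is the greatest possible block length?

This is the greatest common divisor of 92, 2185, 575, and 161.
92 = 2^2 × 23
2185 = 5 × 19 × 23
575 = 5^2 × 23
161 = 7 × 23
gcd(92, 2185, 575, 161) = 23.

23 inches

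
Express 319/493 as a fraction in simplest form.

319 = 11 × 29
493 = 17 × 29
gcd(319, 493) = 29.
Divide numerator and denominator by 29: 319/493 = 11/17.

11/17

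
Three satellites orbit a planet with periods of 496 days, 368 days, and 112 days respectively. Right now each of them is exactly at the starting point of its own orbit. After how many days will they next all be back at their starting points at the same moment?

They coincide at every common multiple of the periods; the first is the LCM.
496 = 2^4 × 31
368 = 2^4 × 23
112 = 2^4 × 7
LCM(496, 368, 112) = 2^4 × 7 × 23 × 31 = 79856.

79856 days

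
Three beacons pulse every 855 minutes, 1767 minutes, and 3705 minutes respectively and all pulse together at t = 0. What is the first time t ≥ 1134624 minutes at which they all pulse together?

Joint pulses occur at multiples of LCM(855, 1767, 3705).
855 = 3^2 × 5 × 19
1767 = 3 × 19 × 31
3705 = 3 × 5 × 13 × 19
LCM(855, 1767, 3705) = 3^2 × 5 × 13 × 19 × 31 = 344565.
Smallest multiple of 344565 that is ≥ 1134624: ⌈1134624/344565⌉ × 344565 = 4 × 344565 = 1378260.

1378260 minutes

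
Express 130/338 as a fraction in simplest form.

5/13

130 = 2 × 5 × 13
338 = 2 × 13^2
gcd(130, 338) = 2 × 13 = 26.
Divide numerator and denominator by 26: 130/338 = 5/13.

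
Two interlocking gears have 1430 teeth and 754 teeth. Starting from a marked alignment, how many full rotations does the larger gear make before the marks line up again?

29 rotations

They are all back at their starting positions together after one LCM of the periods.
1430 = 2 × 5 × 11 × 13
754 = 2 × 13 × 29
LCM(1430, 754) = 2 × 5 × 11 × 13 × 29 = 41470.
Rotations for period 1430: 41470 / 1430 = 29.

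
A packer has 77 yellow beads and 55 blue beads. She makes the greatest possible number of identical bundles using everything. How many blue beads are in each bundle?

Number of bundles = gcd(77, 55).
77 = 7 × 11
55 = 5 × 11
gcd(77, 55) = 11.
blue beads per bundle = 55 / 11 = 5.

5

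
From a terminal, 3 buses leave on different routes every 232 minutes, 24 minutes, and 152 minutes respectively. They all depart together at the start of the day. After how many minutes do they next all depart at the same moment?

13224 minutes

We need the least common multiple of the intervals.
232 = 2^3 × 29
24 = 2^3 × 3
152 = 2^3 × 19
LCM(232, 24, 152) = 2^3 × 3 × 19 × 29 = 13224.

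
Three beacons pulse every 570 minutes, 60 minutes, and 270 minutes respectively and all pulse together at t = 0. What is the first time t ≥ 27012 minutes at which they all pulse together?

Joint pulses occur at multiples of LCM(570, 60, 270).
570 = 2 × 3 × 5 × 19
60 = 2^2 × 3 × 5
270 = 2 × 3^3 × 5
LCM(570, 60, 270) = 2^2 × 3^3 × 5 × 19 = 10260.
Smallest multiple of 10260 that is ≥ 27012: ⌈27012/10260⌉ × 10260 = 3 × 10260 = 30780.

30780 minutes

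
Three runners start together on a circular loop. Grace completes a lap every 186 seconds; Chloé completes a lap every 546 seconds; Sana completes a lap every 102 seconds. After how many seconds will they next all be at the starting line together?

287742 seconds

The first simultaneous occurrence is after LCM of the individual periods.
186 = 2 × 3 × 31
546 = 2 × 3 × 7 × 13
102 = 2 × 3 × 17
LCM(186, 546, 102) = 2 × 3 × 7 × 13 × 17 × 31 = 287742.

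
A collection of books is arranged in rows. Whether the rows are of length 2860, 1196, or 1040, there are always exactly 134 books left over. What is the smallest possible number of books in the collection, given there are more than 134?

263254

N − 134 must be a common multiple of 2860, 1196, and 1040.
2860 = 2^2 × 5 × 11 × 13
1196 = 2^2 × 13 × 23
1040 = 2^4 × 5 × 13
LCM(2860, 1196, 1040) = 2^4 × 5 × 11 × 13 × 23 = 263120.
Smallest N > 134 is LCM + 134 = 263120 + 134 = 263254.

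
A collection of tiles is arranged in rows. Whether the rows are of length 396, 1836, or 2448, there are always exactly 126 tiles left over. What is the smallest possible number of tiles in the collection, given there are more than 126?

N − 126 must be a common multiple of 396, 1836, and 2448.
396 = 2^2 × 3^2 × 11
1836 = 2^2 × 3^3 × 17
2448 = 2^4 × 3^2 × 17
LCM(396, 1836, 2448) = 2^4 × 3^3 × 11 × 17 = 80784.
Smallest N > 126 is LCM + 126 = 80784 + 126 = 80910.

80910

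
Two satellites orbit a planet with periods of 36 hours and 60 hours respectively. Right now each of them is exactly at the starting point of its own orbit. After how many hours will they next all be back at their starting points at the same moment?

They coincide at every common multiple of the periods; the first is the LCM.
36 = 2^2 × 3^2
60 = 2^2 × 3 × 5
LCM(36, 60) = 2^2 × 3^2 × 5 = 180.

180 hours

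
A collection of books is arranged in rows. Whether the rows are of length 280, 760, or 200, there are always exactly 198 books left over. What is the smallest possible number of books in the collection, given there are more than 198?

26798

N − 198 must be a common multiple of 280, 760, and 200.
280 = 2^3 × 5 × 7
760 = 2^3 × 5 × 19
200 = 2^3 × 5^2
LCM(280, 760, 200) = 2^3 × 5^2 × 7 × 19 = 26600.
Smallest N > 198 is LCM + 198 = 26600 + 198 = 26798.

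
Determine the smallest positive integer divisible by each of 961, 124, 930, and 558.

961 = 31^2
124 = 2^2 × 31
930 = 2 × 3 × 5 × 31
558 = 2 × 3^2 × 31
LCM(961, 124, 930, 558) = 2^2 × 3^2 × 5 × 31^2 = 172980.

172980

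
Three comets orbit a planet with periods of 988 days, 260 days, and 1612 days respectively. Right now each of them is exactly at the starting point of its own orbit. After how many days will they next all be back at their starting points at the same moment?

153140 days

They coincide at every common multiple of the periods; the first is the LCM.
988 = 2^2 × 13 × 19
260 = 2^2 × 5 × 13
1612 = 2^2 × 13 × 31
LCM(988, 260, 1612) = 2^2 × 5 × 13 × 19 × 31 = 153140.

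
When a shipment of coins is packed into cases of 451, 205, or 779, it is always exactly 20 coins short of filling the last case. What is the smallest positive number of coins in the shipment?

Being 20 short of a full case of size k means N ≡ −20 (mod k), i.e. N + 20 is a multiple of each size.
451 = 11 × 41
205 = 5 × 41
779 = 19 × 41
LCM(451, 205, 779) = 5 × 11 × 19 × 41 = 42845.
Smallest positive N is 42845 − 20 = 42825.

42825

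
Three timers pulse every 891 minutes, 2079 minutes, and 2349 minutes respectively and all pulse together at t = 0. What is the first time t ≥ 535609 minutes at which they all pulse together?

Joint pulses occur at multiples of LCM(891, 2079, 2349).
891 = 3^4 × 11
2079 = 3^3 × 7 × 11
2349 = 3^4 × 29
LCM(891, 2079, 2349) = 3^4 × 7 × 11 × 29 = 180873.
Smallest multiple of 180873 that is ≥ 535609: ⌈535609/180873⌉ × 180873 = 3 × 180873 = 542619.

542619 minutes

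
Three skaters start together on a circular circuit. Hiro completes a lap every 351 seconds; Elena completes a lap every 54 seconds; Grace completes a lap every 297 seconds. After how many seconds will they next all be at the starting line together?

We need the least common multiple of the intervals.
351 = 3^3 × 13
54 = 2 × 3^3
297 = 3^3 × 11
LCM(351, 54, 297) = 2 × 3^3 × 11 × 13 = 7722.

7722 seconds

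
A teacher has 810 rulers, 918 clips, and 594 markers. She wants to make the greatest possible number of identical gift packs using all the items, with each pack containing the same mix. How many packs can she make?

The pack count must divide each quantity, so the greatest is gcd(810, 918, 594).
810 = 2 × 3^4 × 5
918 = 2 × 3^3 × 17
594 = 2 × 3^3 × 11
gcd(810, 918, 594) = 2 × 3^3 = 54.

54 packs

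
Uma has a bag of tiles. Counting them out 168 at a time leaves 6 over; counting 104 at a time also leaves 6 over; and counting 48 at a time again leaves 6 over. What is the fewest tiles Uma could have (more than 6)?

N − 6 must be a common multiple of 168, 104, and 48.
168 = 2^3 × 3 × 7
104 = 2^3 × 13
48 = 2^4 × 3
LCM(168, 104, 48) = 2^4 × 3 × 7 × 13 = 4368.
Smallest N > 6 is LCM + 6 = 4368 + 6 = 4374.

4374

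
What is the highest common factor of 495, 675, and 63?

495 = 3^2 × 5 × 11
675 = 3^3 × 5^2
63 = 3^2 × 7
gcd(495, 675, 63) = 3^2 = 9.

9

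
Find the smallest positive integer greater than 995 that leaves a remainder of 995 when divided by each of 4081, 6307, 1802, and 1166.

139749

N − 995 must be a common multiple of 4081, 6307, 1802, and 1166.
4081 = 7 × 11 × 53
6307 = 7 × 17 × 53
1802 = 2 × 17 × 53
1166 = 2 × 11 × 53
LCM(4081, 6307, 1802, 1166) = 2 × 7 × 11 × 17 × 53 = 138754.
Smallest N > 995 is LCM + 995 = 138754 + 995 = 139749.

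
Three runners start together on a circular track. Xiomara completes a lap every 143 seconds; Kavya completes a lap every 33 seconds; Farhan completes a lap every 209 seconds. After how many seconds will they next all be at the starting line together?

8151 seconds

We need the least common multiple of the intervals.
143 = 11 × 13
33 = 3 × 11
209 = 11 × 19
LCM(143, 33, 209) = 3 × 11 × 13 × 19 = 8151.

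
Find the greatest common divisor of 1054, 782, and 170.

34

1054 = 2 × 17 × 31
782 = 2 × 17 × 23
170 = 2 × 5 × 17
gcd(1054, 782, 170) = 2 × 17 = 34.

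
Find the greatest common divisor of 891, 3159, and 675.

891 = 3^4 × 11
3159 = 3^5 × 13
675 = 3^3 × 5^2
gcd(891, 3159, 675) = 3^3 = 27.

27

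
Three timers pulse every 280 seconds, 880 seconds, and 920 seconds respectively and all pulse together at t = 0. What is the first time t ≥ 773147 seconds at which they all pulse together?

850080 seconds

Joint pulses occur at multiples of LCM(280, 880, 920).
280 = 2^3 × 5 × 7
880 = 2^4 × 5 × 11
920 = 2^3 × 5 × 23
LCM(280, 880, 920) = 2^4 × 5 × 7 × 11 × 23 = 141680.
Smallest multiple of 141680 that is ≥ 773147: ⌈773147/141680⌉ × 141680 = 6 × 141680 = 850080.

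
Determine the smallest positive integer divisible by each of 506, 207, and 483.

506 = 2 × 11 × 23
207 = 3^2 × 23
483 = 3 × 7 × 23
LCM(506, 207, 483) = 2 × 3^2 × 7 × 11 × 23 = 31878.

31878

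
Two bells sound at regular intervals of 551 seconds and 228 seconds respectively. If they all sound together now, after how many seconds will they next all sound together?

We need the least common multiple of the intervals.
551 = 19 × 29
228 = 2^2 × 3 × 19
LCM(551, 228) = 2^2 × 3 × 19 × 29 = 6612.

6612 seconds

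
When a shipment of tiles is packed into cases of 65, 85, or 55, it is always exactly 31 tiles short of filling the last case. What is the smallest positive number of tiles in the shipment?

Being 31 short of a full case of size k means N ≡ −31 (mod k), i.e. N + 31 is a multiple of each size.
65 = 5 × 13
85 = 5 × 17
55 = 5 × 11
LCM(65, 85, 55) = 5 × 11 × 13 × 17 = 12155.
Smallest positive N is 12155 − 31 = 12124.

12124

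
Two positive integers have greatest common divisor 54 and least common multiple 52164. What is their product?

For any two positive integers, gcd × lcm = product = 54 × 52164 = 2816856.

2816856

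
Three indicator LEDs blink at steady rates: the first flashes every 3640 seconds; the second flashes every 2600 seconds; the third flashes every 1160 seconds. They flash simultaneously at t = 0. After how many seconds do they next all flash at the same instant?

The first simultaneous occurrence is after LCM of the individual periods.
3640 = 2^3 × 5 × 7 × 13
2600 = 2^3 × 5^2 × 13
1160 = 2^3 × 5 × 29
LCM(3640, 2600, 1160) = 2^3 × 5^2 × 7 × 13 × 29 = 527800.

527800 seconds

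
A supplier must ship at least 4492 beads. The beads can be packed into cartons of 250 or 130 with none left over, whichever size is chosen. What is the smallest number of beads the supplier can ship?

6500

The number of beads must be a common multiple of 250 and 130, so a multiple of their LCM.
250 = 2 × 5^3
130 = 2 × 5 × 13
LCM(250, 130) = 2 × 5^3 × 13 = 3250.
Smallest multiple of 3250 that is ≥ 4492: ⌈4492/3250⌉ × 3250 = 2 × 3250 = 6500.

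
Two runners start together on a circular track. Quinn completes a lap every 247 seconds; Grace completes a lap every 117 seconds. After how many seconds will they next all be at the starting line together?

2223 seconds

We need the least common multiple of the intervals.
247 = 13 × 19
117 = 3^2 × 13
LCM(247, 117) = 3^2 × 13 × 19 = 2223.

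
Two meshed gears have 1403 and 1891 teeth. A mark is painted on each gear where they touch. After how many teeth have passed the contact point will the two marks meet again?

We need the least common multiple of the intervals.
1403 = 23 × 61
1891 = 31 × 61
LCM(1403, 1891) = 23 × 31 × 61 = 43493.

43493 teeth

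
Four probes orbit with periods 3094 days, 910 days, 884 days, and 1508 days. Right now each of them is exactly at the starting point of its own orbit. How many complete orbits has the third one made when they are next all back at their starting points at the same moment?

1015 orbits

They are all back at their starting positions together after one LCM of the periods.
3094 = 2 × 7 × 13 × 17
910 = 2 × 5 × 7 × 13
884 = 2^2 × 13 × 17
1508 = 2^2 × 13 × 29
LCM(3094, 910, 884, 1508) = 2^2 × 5 × 7 × 13 × 17 × 29 = 897260.
Orbits for period 884: 897260 / 884 = 1015.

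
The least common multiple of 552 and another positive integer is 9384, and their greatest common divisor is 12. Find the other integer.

gcd × lcm = product of the two integers, so the other integer is (12 × 9384) / 552 = 204.

204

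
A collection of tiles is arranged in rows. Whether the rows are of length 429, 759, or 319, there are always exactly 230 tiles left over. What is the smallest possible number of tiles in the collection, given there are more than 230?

286373

N − 230 must be a common multiple of 429, 759, and 319.
429 = 3 × 11 × 13
759 = 3 × 11 × 23
319 = 11 × 29
LCM(429, 759, 319) = 3 × 11 × 13 × 23 × 29 = 286143.
Smallest N > 230 is LCM + 230 = 286143 + 230 = 286373.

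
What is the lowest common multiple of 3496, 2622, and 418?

3496 = 2^3 × 19 × 23
2622 = 2 × 3 × 19 × 23
418 = 2 × 11 × 19
LCM(3496, 2622, 418) = 2^3 × 3 × 11 × 19 × 23 = 115368.

115368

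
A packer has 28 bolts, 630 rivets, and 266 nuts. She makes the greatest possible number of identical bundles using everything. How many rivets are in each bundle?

45

Number of bundles = gcd(28, 630, 266).
28 = 2^2 × 7
630 = 2 × 3^2 × 5 × 7
266 = 2 × 7 × 19
gcd(28, 630, 266) = 2 × 7 = 14.
rivets per bundle = 630 / 14 = 45.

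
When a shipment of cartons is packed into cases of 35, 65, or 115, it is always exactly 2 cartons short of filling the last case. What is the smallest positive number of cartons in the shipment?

10463

Being 2 short of a full case of size k means N ≡ −2 (mod k), i.e. N + 2 is a multiple of each size.
35 = 5 × 7
65 = 5 × 13
115 = 5 × 23
LCM(35, 65, 115) = 5 × 7 × 13 × 23 = 10465.
Smallest positive N is 10465 − 2 = 10463.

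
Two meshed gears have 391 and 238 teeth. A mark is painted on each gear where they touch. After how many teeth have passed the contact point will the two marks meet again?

The first simultaneous occurrence is after LCM of the individual periods.
391 = 17 × 23
238 = 2 × 7 × 17
LCM(391, 238) = 2 × 7 × 17 × 23 = 5474.

5474 teeth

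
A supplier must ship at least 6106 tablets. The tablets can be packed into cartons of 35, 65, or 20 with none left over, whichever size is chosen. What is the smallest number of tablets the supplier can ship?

7280

The number of tablets must be a common multiple of 35, 65, and 20, so a multiple of their LCM.
35 = 5 × 7
65 = 5 × 13
20 = 2^2 × 5
LCM(35, 65, 20) = 2^2 × 5 × 7 × 13 = 1820.
Smallest multiple of 1820 that is ≥ 6106: ⌈6106/1820⌉ × 1820 = 4 × 1820 = 7280.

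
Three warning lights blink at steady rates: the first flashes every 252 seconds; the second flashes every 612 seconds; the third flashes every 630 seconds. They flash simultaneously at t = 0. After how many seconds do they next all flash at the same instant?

We need the least common multiple of the intervals.
252 = 2^2 × 3^2 × 7
612 = 2^2 × 3^2 × 17
630 = 2 × 3^2 × 5 × 7
LCM(252, 612, 630) = 2^2 × 3^2 × 5 × 7 × 17 = 21420.

21420 seconds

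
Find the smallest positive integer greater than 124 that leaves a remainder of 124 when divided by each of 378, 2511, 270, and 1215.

N − 124 must be a common multiple of 378, 2511, 270, and 1215.
378 = 2 × 3^3 × 7
2511 = 3^4 × 31
270 = 2 × 3^3 × 5
1215 = 3^5 × 5
LCM(378, 2511, 270, 1215) = 2 × 3^5 × 5 × 7 × 31 = 527310.
Smallest N > 124 is LCM + 124 = 527310 + 124 = 527434.

527434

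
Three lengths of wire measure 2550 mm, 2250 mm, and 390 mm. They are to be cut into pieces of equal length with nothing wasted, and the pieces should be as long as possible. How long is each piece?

30 mm

The greatest length dividing all of 2550, 2250, and 390 is their gcd.
2550 = 2 × 3 × 5^2 × 17
2250 = 2 × 3^2 × 5^3
390 = 2 × 3 × 5 × 13
gcd(2550, 2250, 390) = 2 × 3 × 5 = 30.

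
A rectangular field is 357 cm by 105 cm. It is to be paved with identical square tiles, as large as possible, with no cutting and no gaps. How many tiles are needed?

85

Tile side = gcd(357, 105).
357 = 3 × 7 × 17
105 = 3 × 5 × 7
gcd(357, 105) = 3 × 7 = 21.
Tiles: (357/21) × (105/21) = 17 × 5 = 85.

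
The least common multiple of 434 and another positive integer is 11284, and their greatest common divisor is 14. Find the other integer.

364

gcd × lcm = product of the two integers, so the other integer is (14 × 11284) / 434 = 364.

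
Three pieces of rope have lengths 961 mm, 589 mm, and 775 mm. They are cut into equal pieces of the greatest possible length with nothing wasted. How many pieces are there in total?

Piece length = gcd(961, 589, 775).
961 = 31^2
589 = 19 × 31
775 = 5^2 × 31
gcd(961, 589, 775) = 31.
Total pieces = 961/31 + 589/31 + 775/31 = 31 + 19 + 25 = 75.

75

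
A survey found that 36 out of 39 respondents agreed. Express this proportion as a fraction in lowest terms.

36 = 2^2 × 3^2
39 = 3 × 13
gcd(36, 39) = 3.
Divide numerator and denominator by 3: 36/39 = 12/13.

12/13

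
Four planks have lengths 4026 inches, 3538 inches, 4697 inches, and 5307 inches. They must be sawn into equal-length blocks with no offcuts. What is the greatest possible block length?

61 inches

The block length must divide every plank, so the greatest is gcd(4026, 3538, 4697, 5307).
4026 = 2 × 3 × 11 × 61
3538 = 2 × 29 × 61
4697 = 7 × 11 × 61
5307 = 3 × 29 × 61
gcd(4026, 3538, 4697, 5307) = 61.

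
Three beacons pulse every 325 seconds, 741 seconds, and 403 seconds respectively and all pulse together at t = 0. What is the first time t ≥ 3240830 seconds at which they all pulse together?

Joint pulses occur at multiples of LCM(325, 741, 403).
325 = 5^2 × 13
741 = 3 × 13 × 19
403 = 13 × 31
LCM(325, 741, 403) = 3 × 5^2 × 13 × 19 × 31 = 574275.
Smallest multiple of 574275 that is ≥ 3240830: ⌈3240830/574275⌉ × 574275 = 6 × 574275 = 3445650.

3445650 seconds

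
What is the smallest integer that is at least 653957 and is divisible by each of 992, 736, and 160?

The integer must be a common multiple of 992, 736, and 160, so a multiple of their LCM.
992 = 2^5 × 31
736 = 2^5 × 23
160 = 2^5 × 5
LCM(992, 736, 160) = 2^5 × 5 × 23 × 31 = 114080.
Smallest multiple of 114080 that is ≥ 653957: ⌈653957/114080⌉ × 114080 = 6 × 114080 = 684480.

684480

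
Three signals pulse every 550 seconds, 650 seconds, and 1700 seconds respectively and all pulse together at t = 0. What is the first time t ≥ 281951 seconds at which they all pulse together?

486200 seconds

Joint pulses occur at multiples of LCM(550, 650, 1700).
550 = 2 × 5^2 × 11
650 = 2 × 5^2 × 13
1700 = 2^2 × 5^2 × 17
LCM(550, 650, 1700) = 2^2 × 5^2 × 11 × 13 × 17 = 243100.
Smallest multiple of 243100 that is ≥ 281951: ⌈281951/243100⌉ × 243100 = 2 × 243100 = 486200.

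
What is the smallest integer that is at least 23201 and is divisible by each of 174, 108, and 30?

The integer must be a common multiple of 174, 108, and 30, so a multiple of their LCM.
174 = 2 × 3 × 29
108 = 2^2 × 3^3
30 = 2 × 3 × 5
LCM(174, 108, 30) = 2^2 × 3^3 × 5 × 29 = 15660.
Smallest multiple of 15660 that is ≥ 23201: ⌈23201/15660⌉ × 15660 = 2 × 15660 = 31320.

31320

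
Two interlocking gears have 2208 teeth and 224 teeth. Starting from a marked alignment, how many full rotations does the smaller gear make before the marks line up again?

They are all back at their starting positions together after one LCM of the periods.
2208 = 2^5 × 3 × 23
224 = 2^5 × 7
LCM(2208, 224) = 2^5 × 3 × 7 × 23 = 15456.
Rotations for period 224: 15456 / 224 = 69.

69 rotations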